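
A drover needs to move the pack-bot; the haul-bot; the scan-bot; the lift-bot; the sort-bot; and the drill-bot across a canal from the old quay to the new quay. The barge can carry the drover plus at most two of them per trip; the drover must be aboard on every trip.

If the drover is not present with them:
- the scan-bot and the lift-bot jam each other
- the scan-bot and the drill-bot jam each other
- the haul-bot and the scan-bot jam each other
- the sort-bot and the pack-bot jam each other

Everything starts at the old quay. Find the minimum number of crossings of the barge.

7

Counting alone: the drover can take at most 2 across per trip to the new quay, so moving all 6 needs at least 3 loaded trips out, with a return between consecutive ones — at least 5 crossings.
The safety rule pushes this higher. Following every safe sequence of crossings, the most of the 6 that can be at the new quay as the barge arrives there on crossing 5 is 5 — never all 6.
So no plan with fewer than 7 crossings exists, and this one achieves 7:
1. Drover goes to the new quay with the pack-bot and the scan-bot.  [the old quay: the drill-bot, the haul-bot, the lift-bot, the sort-bot | the new quay: the pack-bot, the scan-bot]
2. Drover goes back to the old quay alone.  [the old quay: the drill-bot, the haul-bot, the lift-bot, the sort-bot | the new quay: the pack-bot, the scan-bot]
3. Drover goes to the new quay with the haul-bot.  [the old quay: the drill-bot, the lift-bot, the sort-bot | the new quay: the haul-bot, the pack-bot, the scan-bot]
4. Drover goes back to the old quay with the scan-bot.  [the old quay: the drill-bot, the lift-bot, the scan-bot, the sort-bot | the new quay: the haul-bot, the pack-bot]
5. Drover goes to the new quay with the drill-bot and the lift-bot.  [the old quay: the scan-bot, the sort-bot | the new quay: the drill-bot, the haul-bot, the lift-bot, the pack-bot]
6. Drover goes back to the old quay alone.  [the old quay: the scan-bot, the sort-bot | the new quay: the drill-bot, the haul-bot, the lift-bot, the pack-bot]
7. Drover goes to the new quay with the scan-bot and the sort-bot.  [the old quay: — | the new quay: the drill-bot, the haul-bot, the lift-bot, the pack-bot, the scan-bot, the sort-bot]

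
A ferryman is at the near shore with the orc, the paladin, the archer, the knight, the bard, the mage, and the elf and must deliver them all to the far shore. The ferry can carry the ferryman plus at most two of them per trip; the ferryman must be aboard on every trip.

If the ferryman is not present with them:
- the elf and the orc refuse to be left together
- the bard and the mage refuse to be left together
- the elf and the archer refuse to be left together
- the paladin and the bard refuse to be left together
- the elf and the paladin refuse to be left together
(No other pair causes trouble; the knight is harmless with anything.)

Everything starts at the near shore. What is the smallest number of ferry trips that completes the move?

9

Counting alone: the ferryman can take at most 2 across per trip to the far shore, so moving all 7 needs at least 4 loaded trips out, with a return between consecutive ones — at least 7 crossings.
The safety rule pushes this higher. Following every safe sequence of crossings, the most of the 7 that can be at the far shore as the ferry arrives there on crossing 7 is 6 — never all 7.
So no plan with fewer than 9 crossings exists, and this one achieves 9:
1. Ferryman goes to the far shore with the bard and the elf.
2. Ferryman goes back to the near shore alone.
3. Ferryman goes to the far shore with the orc.
4. Ferryman goes back to the near shore with the elf.
5. Ferryman goes to the far shore with the archer and the paladin.
6. Ferryman goes back to the near shore with the bard.
7. Ferryman goes to the far shore with the knight and the mage.
8. Ferryman goes back to the near shore alone.
9. Ferryman goes to the far shore with the bard and the elf.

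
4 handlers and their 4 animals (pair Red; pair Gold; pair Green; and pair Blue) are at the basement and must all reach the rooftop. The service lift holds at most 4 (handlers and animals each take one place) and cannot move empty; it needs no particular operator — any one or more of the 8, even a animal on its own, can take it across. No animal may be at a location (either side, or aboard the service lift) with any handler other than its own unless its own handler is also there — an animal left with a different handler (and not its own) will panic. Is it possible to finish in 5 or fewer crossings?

Yes

Yes — this plan uses 5 crossings (≤ 5):
1. animal Red and handler Red cross → the rooftop.
2. handler Red crosses ← the basement.
3. handler Blue, handler Gold, handler Green, and handler Red cross → the rooftop.
4. animal Red crosses ← the basement.
5. animal Blue, animal Gold, animal Green, and animal Red cross → the rooftop.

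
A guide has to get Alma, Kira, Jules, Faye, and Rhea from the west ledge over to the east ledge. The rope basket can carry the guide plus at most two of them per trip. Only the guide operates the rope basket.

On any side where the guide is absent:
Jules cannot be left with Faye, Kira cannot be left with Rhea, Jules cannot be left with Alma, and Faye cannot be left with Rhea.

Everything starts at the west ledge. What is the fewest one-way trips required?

Counting alone: the guide can take at most 2 across per trip to the east ledge, so moving all 5 needs at least 3 loaded trips out, with a return between consecutive ones — at least 5 crossings.
The safety rule pushes this higher. Following every safe sequence of crossings, the most of the 5 that can be at the east ledge as the rope basket arrives there on crossing 5 is 4 — never all 5.
So no plan with fewer than 7 crossings exists, and this one achieves 7:
1. Guide goes to the east ledge with Jules and Rhea.
2. Guide goes back to the west ledge alone.
3. Guide goes to the east ledge with Alma.
4. Guide goes back to the west ledge with Jules.
5. Guide goes to the east ledge with Faye and Kira.
6. Guide goes back to the west ledge with Rhea.
7. Guide goes to the east ledge with Jules and Rhea.

7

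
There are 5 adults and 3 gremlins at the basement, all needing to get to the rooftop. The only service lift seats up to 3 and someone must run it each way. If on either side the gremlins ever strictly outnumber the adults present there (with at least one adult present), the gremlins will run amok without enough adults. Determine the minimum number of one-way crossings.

7

Counting alone: each trip to the rooftop takes at most 3 across and each return brings at least 1 back, so after t trips out (and t−1 returns) at most 3t − (t−1) of the 8 are across; that first reaches 8 at t = 4, so at least 7 crossings are needed.
The plan below uses exactly 7 crossings, so it is optimal:
1. 2 gremlins → the rooftop.  (the basement: 5A 1G; the rooftop: 0A 2G)
2. 1 gremlin ← the basement.  (the basement: 5A 2G; the rooftop: 0A 1G)
3. 2 adults and 1 gremlin → the rooftop.  (the basement: 3A 1G; the rooftop: 2A 2G)
4. 1 gremlin ← the basement.  (the basement: 3A 2G; the rooftop: 2A 1G)
5. 1 adult and 2 gremlins → the rooftop.  (the basement: 2A 0G; the rooftop: 3A 3G)
6. 1 gremlin ← the basement.  (the basement: 2A 1G; the rooftop: 3A 2G)
7. 2 adults and 1 gremlin → the rooftop.  (the basement: 0A 0G; the rooftop: 5A 3G)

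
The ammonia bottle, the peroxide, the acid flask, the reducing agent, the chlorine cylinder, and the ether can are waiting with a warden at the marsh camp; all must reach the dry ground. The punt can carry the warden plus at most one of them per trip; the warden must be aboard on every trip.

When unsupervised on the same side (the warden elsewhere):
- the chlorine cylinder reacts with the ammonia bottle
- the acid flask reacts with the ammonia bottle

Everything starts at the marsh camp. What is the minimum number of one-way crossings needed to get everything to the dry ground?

Counting alone: the warden can take at most 1 across per trip to the dry ground, so moving all 6 needs at least 6 loaded trips out, with a return between consecutive ones — at least 11 crossings.
The safety rule pushes this higher. Following every safe sequence of crossings, the most of the 6 that can be at the dry ground as the punt arrives there on crossing 11 is 5 — never all 6.
So no plan with fewer than 13 crossings exists, and this one achieves 13:
1. Warden goes to the dry ground with the ammonia bottle.
2. Warden goes back to the marsh camp alone.
3. Warden goes to the dry ground with the peroxide.
4. Warden goes back to the marsh camp alone.
5. Warden goes to the dry ground with the acid flask.
6. Warden goes back to the marsh camp with the ammonia bottle.
7. Warden goes to the dry ground with the chlorine cylinder.
8. Warden goes back to the marsh camp alone.
9. Warden goes to the dry ground with the reducing agent.
10. Warden goes back to the marsh camp alone.
11. Warden goes to the dry ground with the ether can.
12. Warden goes back to the marsh camp alone.
13. Warden goes to the dry ground with the ammonia bottle.

13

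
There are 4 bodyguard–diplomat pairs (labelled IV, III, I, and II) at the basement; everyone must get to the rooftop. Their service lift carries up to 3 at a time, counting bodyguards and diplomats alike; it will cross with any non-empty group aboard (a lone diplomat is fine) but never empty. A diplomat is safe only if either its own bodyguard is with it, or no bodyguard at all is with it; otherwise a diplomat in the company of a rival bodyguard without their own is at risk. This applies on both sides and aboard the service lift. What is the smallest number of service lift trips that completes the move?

Counting alone: each trip to the rooftop takes at most 3 across and each return brings at least 1 back, so after t trips out (and t−1 returns) at most 3t − (t−1) of the 8 are across; that first reaches 8 at t = 4, so at least 7 crossings are needed.
The safety rule pushes this higher. Following every safe sequence of crossings, the most of the 8 that can be at the rooftop as the service lift arrives there on crossing 7 is 7 — never all 8.
So no plan with fewer than 9 crossings exists, and this one achieves 9:
1. bodyguard IV and diplomat IV cross → the rooftop.
2. bodyguard IV crosses ← the basement.
3. bodyguard III, bodyguard IV, and diplomat III cross → the rooftop.
4. bodyguard IV and diplomat IV cross ← the basement.
5. bodyguard I, bodyguard II, and bodyguard IV cross → the rooftop.
6. diplomat III crosses ← the basement.
7. diplomat III and diplomat IV cross → the rooftop.
8. diplomat IV crosses ← the basement.
9. diplomat I, diplomat II, and diplomat IV cross → the rooftop.

9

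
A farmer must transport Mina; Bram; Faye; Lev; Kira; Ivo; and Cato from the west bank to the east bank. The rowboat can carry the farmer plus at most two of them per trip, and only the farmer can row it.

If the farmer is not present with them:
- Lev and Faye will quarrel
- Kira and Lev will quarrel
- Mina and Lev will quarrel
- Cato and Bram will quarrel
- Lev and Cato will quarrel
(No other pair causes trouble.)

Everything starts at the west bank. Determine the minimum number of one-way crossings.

Counting alone: the farmer can take at most 2 across per trip to the east bank, so moving all 7 needs at least 4 loaded trips out, with a return between consecutive ones — at least 7 crossings.
The safety rule pushes this higher. Following every safe sequence of crossings, the most of the 7 that can be at the east bank as the rowboat arrives there on crossing 7 is 6 — never all 7.
So no plan with fewer than 9 crossings exists, and this one achieves 9:
1. Farmer goes to the east bank with Bram and Lev.
2. Farmer goes back to the west bank alone.
3. Farmer goes to the east bank with Ivo.
4. Farmer goes back to the west bank alone.
5. Farmer goes to the east bank with Faye and Mina.
6. Farmer goes back to the west bank with Lev.
7. Farmer goes to the east bank with Kira and Lev.
8. Farmer goes back to the west bank with Lev.
9. Farmer goes to the east bank with Cato and Lev.

9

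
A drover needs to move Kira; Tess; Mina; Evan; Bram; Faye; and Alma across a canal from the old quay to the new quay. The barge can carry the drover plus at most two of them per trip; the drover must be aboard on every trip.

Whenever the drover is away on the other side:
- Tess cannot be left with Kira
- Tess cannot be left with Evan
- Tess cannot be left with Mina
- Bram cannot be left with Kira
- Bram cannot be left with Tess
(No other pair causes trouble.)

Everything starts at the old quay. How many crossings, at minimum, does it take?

Counting alone: the drover can take at most 2 across per trip to the new quay, so moving all 7 needs at least 4 loaded trips out, with a return between consecutive ones — at least 7 crossings.
The safety rule pushes this higher. Following every safe sequence of crossings, the most of the 7 that can be at the new quay as the barge arrives there on crossings 7, 9 is 5, 6 respectively — never all 7.
So no plan with fewer than 11 crossings exists, and this one achieves 11:
1. Drover goes to the new quay with Kira and Tess.  [the old quay: Alma, Bram, Evan, Faye, Mina | the new quay: Kira, Tess]
2. Drover goes back to the old quay with Kira.  [the old quay: Alma, Bram, Evan, Faye, Kira, Mina | the new quay: Tess]
3. Drover goes to the new quay with Kira and Mina.  [the old quay: Alma, Bram, Evan, Faye | the new quay: Kira, Mina, Tess]
4. Drover goes back to the old quay with Tess.  [the old quay: Alma, Bram, Evan, Faye, Tess | the new quay: Kira, Mina]
5. Drover goes to the new quay with Evan and Tess.  [the old quay: Alma, Bram, Faye | the new quay: Evan, Kira, Mina, Tess]
6. Drover goes back to the old quay with Tess.  [the old quay: Alma, Bram, Faye, Tess | the new quay: Evan, Kira, Mina]
7. Drover goes to the new quay with Faye and Tess.  [the old quay: Alma, Bram | the new quay: Evan, Faye, Kira, Mina, Tess]
8. Drover goes back to the old quay with Tess.  [the old quay: Alma, Bram, Tess | the new quay: Evan, Faye, Kira, Mina]
9. Drover goes to the new quay with Alma and Tess.  [the old quay: Bram | the new quay: Alma, Evan, Faye, Kira, Mina, Tess]
10. Drover goes back to the old quay with Tess.  [the old quay: Bram, Tess | the new quay: Alma, Evan, Faye, Kira, Mina]
11. Drover goes to the new quay with Bram and Tess.  [the old quay: — | the new quay: Alma, Bram, Evan, Faye, Kira, Mina, Tess]

11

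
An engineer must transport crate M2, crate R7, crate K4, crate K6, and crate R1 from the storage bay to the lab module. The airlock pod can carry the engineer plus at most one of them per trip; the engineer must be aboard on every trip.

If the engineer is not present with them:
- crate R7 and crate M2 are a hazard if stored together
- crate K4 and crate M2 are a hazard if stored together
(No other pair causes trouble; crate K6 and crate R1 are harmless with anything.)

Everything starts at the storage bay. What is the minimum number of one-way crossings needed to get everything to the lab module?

11

Counting alone: the engineer can take at most 1 across per trip to the lab module, so moving all 5 needs at least 5 loaded trips out, with a return between consecutive ones — at least 9 crossings.
The safety rule pushes this higher. Following every safe sequence of crossings, the most of the 5 that can be at the lab module as the airlock pod arrives there on crossing 9 is 4 — never all 5.
So no plan with fewer than 11 crossings exists, and this one achieves 11:
1. Engineer goes to the lab module with crate M2.  [the storage bay: crate K4, crate K6, crate R1, crate R7 | the lab module: crate M2]
2. Engineer goes back to the storage bay alone.  [the storage bay: crate K4, crate K6, crate R1, crate R7 | the lab module: crate M2]
3. Engineer goes to the lab module with crate R7.  [the storage bay: crate K4, crate K6, crate R1 | the lab module: crate M2, crate R7]
4. Engineer goes back to the storage bay with crate M2.  [the storage bay: crate K4, crate K6, crate M2, crate R1 | the lab module: crate R7]
5. Engineer goes to the lab module with crate K4.  [the storage bay: crate K6, crate M2, crate R1 | the lab module: crate K4, crate R7]
6. Engineer goes back to the storage bay alone.  [the storage bay: crate K6, crate M2, crate R1 | the lab module: crate K4, crate R7]
7. Engineer goes to the lab module with crate K6.  [the storage bay: crate M2, crate R1 | the lab module: crate K4, crate K6, crate R7]
8. Engineer goes back to the storage bay alone.  [the storage bay: crate M2, crate R1 | the lab module: crate K4, crate K6, crate R7]
9. Engineer goes to the lab module with crate R1.  [the storage bay: crate M2 | the lab module: crate K4, crate K6, crate R1, crate R7]
10. Engineer goes back to the storage bay alone.  [the storage bay: crate M2 | the lab module: crate K4, crate K6, crate R1, crate R7]
11. Engineer goes to the lab module with crate M2.  [the storage bay: — | the lab module: crate K4, crate K6, crate M2, crate R1, crate R7]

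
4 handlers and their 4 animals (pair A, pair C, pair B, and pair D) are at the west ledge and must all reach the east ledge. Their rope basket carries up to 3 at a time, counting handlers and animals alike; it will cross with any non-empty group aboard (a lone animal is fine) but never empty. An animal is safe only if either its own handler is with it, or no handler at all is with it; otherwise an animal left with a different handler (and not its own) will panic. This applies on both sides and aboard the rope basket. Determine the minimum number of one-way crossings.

9

Counting alone: each trip to the east ledge takes at most 3 across and each return brings at least 1 back, so after t trips out (and t−1 returns) at most 3t − (t−1) of the 8 are across; that first reaches 8 at t = 4, so at least 7 crossings are needed.
The safety rule pushes this higher. Following every safe sequence of crossings, the most of the 8 that can be at the east ledge as the rope basket arrives there on crossing 7 is 7 — never all 8.
So no plan with fewer than 9 crossings exists, and this one achieves 9:
1. animal A and handler A cross → the east ledge.
2. handler A crosses ← the west ledge.
3. animal C, handler A, and handler C cross → the east ledge.
4. animal A and handler A cross ← the west ledge.
5. handler A, handler B, and handler D cross → the east ledge.
6. animal C crosses ← the west ledge.
7. animal A and animal C cross → the east ledge.
8. animal A crosses ← the west ledge.
9. animal A, animal B, and animal D cross → the east ledge.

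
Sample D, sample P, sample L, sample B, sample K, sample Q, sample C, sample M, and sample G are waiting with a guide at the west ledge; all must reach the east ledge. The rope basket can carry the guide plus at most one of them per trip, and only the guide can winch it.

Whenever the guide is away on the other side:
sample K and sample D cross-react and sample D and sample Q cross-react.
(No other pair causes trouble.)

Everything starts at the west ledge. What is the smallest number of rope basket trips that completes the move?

Counting alone: the guide can take at most 1 across per trip to the east ledge, so moving all 9 needs at least 9 loaded trips out, with a return between consecutive ones — at least 17 crossings.
The safety rule pushes this higher. Following every safe sequence of crossings, the most of the 9 that can be at the east ledge as the rope basket arrives there on crossing 17 is 8 — never all 9.
So no plan with fewer than 19 crossings exists, and this one achieves 19:
1. Guide goes to the east ledge with sample D.  [the west ledge: sample B, sample C, sample G, sample K, sample L, sample M, sample P, sample Q | the east ledge: sample D]
2. Guide goes back to the west ledge alone.  [the west ledge: sample B, sample C, sample G, sample K, sample L, sample M, sample P, sample Q | the east ledge: sample D]
3. Guide goes to the east ledge with sample P.  [the west ledge: sample B, sample C, sample G, sample K, sample L, sample M, sample Q | the east ledge: sample D, sample P]
4. Guide goes back to the west ledge alone.  [the west ledge: sample B, sample C, sample G, sample K, sample L, sample M, sample Q | the east ledge: sample D, sample P]
5. Guide goes to the east ledge with sample L.  [the west ledge: sample B, sample C, sample G, sample K, sample M, sample Q | the east ledge: sample D, sample L, sample P]
6. Guide goes back to the west ledge alone.  [the west ledge: sample B, sample C, sample G, sample K, sample M, sample Q | the east ledge: sample D, sample L, sample P]
7. Guide goes to the east ledge with sample B.  [the west ledge: sample C, sample G, sample K, sample M, sample Q | the east ledge: sample B, sample D, sample L, sample P]
8. Guide goes back to the west ledge alone.  [the west ledge: sample C, sample G, sample K, sample M, sample Q | the east ledge: sample B, sample D, sample L, sample P]
9. Guide goes to the east ledge with sample K.  [the west ledge: sample C, sample G, sample M, sample Q | the east ledge: sample B, sample D, sample K, sample L, sample P]
10. Guide goes back to the west ledge with sample D.  [the west ledge: sample C, sample D, sample G, sample M, sample Q | the east ledge: sample B, sample K, sample L, sample P]
11. Guide goes to the east ledge with sample Q.  [the west ledge: sample C, sample D, sample G, sample M | the east ledge: sample B, sample K, sample L, sample P, sample Q]
12. Guide goes back to the west ledge alone.  [the west ledge: sample C, sample D, sample G, sample M | the east ledge: sample B, sample K, sample L, sample P, sample Q]
13. Guide goes to the east ledge with sample C.  [the west ledge: sample D, sample G, sample M | the east ledge: sample B, sample C, sample K, sample L, sample P, sample Q]
14. Guide goes back to the west ledge alone.  [the west ledge: sample D, sample G, sample M | the east ledge: sample B, sample C, sample K, sample L, sample P, sample Q]
15. Guide goes to the east ledge with sample M.  [the west ledge: sample D, sample G | the east ledge: sample B, sample C, sample K, sample L, sample M, sample P, sample Q]
16. Guide goes back to the west ledge alone.  [the west ledge: sample D, sample G | the east ledge: sample B, sample C, sample K, sample L, sample M, sample P, sample Q]
17. Guide goes to the east ledge with sample G.  [the west ledge: sample D | the east ledge: sample B, sample C, sample G, sample K, sample L, sample M, sample P, sample Q]
18. Guide goes back to the west ledge alone.  [the west ledge: sample D | the east ledge: sample B, sample C, sample G, sample K, sample L, sample M, sample P, sample Q]
19. Guide goes to the east ledge with sample D.  [the west ledge: — | the east ledge: sample B, sample C, sample D, sample G, sample K, sample L, sample M, sample P, sample Q]

19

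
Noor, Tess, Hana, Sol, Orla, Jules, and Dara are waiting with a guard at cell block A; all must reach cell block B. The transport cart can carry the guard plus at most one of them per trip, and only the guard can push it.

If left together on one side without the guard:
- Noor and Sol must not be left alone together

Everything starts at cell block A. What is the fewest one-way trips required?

13

Counting alone: the guard can take at most 1 across per trip to cell block B, so moving all 7 needs at least 7 loaded trips out, with a return between consecutive ones — at least 13 crossings.
The plan below uses exactly 13 crossings, so it is optimal:
1. Guard goes to cell block B with Noor.  [cell block A: Dara, Hana, Jules, Orla, Sol, Tess | cell block B: Noor]
2. Guard goes back to cell block A alone.  [cell block A: Dara, Hana, Jules, Orla, Sol, Tess | cell block B: Noor]
3. Guard goes to cell block B with Tess.  [cell block A: Dara, Hana, Jules, Orla, Sol | cell block B: Noor, Tess]
4. Guard goes back to cell block A alone.  [cell block A: Dara, Hana, Jules, Orla, Sol | cell block B: Noor, Tess]
5. Guard goes to cell block B with Hana.  [cell block A: Dara, Jules, Orla, Sol | cell block B: Hana, Noor, Tess]
6. Guard goes back to cell block A alone.  [cell block A: Dara, Jules, Orla, Sol | cell block B: Hana, Noor, Tess]
7. Guard goes to cell block B with Orla.  [cell block A: Dara, Jules, Sol | cell block B: Hana, Noor, Orla, Tess]
8. Guard goes back to cell block A alone.  [cell block A: Dara, Jules, Sol | cell block B: Hana, Noor, Orla, Tess]
9. Guard goes to cell block B with Jules.  [cell block A: Dara, Sol | cell block B: Hana, Jules, Noor, Orla, Tess]
10. Guard goes back to cell block A alone.  [cell block A: Dara, Sol | cell block B: Hana, Jules, Noor, Orla, Tess]
11. Guard goes to cell block B with Dara.  [cell block A: Sol | cell block B: Dara, Hana, Jules, Noor, Orla, Tess]
12. Guard goes back to cell block A alone.  [cell block A: Sol | cell block B: Dara, Hana, Jules, Noor, Orla, Tess]
13. Guard goes to cell block B with Sol.  [cell block A: — | cell block B: Dara, Hana, Jules, Noor, Orla, Sol, Tess]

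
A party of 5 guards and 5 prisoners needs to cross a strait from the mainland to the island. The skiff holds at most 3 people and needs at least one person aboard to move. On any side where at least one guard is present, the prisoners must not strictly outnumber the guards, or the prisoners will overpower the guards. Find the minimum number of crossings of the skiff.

11

Counting alone: each trip to the island takes at most 3 across and each return brings at least 1 back, so after t trips out (and t−1 returns) at most 3t − (t−1) of the 10 are across; that first reaches 10 at t = 5, so at least 9 crossings are needed.
The safety rule pushes this higher. Following every safe sequence of crossings, the most of the 10 that can be at the island as the skiff arrives there on crossing 9 is 9 — never all 10.
So no plan with fewer than 11 crossings exists, and this one achieves 11:
1. 2 prisoners → the island.  (the mainland: 5G 3P; the island: 0G 2P)
2. 1 prisoner ← the mainland.  (the mainland: 5G 4P; the island: 0G 1P)
3. 3 prisoners → the island.  (the mainland: 5G 1P; the island: 0G 4P)
4. 1 prisoner ← the mainland.  (the mainland: 5G 2P; the island: 0G 3P)
5. 3 guards → the island.  (the mainland: 2G 2P; the island: 3G 3P)
6. 1 guard and 1 prisoner ← the mainland.  (the mainland: 3G 3P; the island: 2G 2P)
7. 3 guards → the island.  (the mainland: 0G 3P; the island: 5G 2P)
8. 1 prisoner ← the mainland.  (the mainland: 0G 4P; the island: 5G 1P)
9. 2 prisoners → the island.  (the mainland: 0G 2P; the island: 5G 3P)
10. 1 prisoner ← the mainland.  (the mainland: 0G 3P; the island: 5G 2P)
11. 3 prisoners → the island.  (the mainland: 0G 0P; the island: 5G 5P)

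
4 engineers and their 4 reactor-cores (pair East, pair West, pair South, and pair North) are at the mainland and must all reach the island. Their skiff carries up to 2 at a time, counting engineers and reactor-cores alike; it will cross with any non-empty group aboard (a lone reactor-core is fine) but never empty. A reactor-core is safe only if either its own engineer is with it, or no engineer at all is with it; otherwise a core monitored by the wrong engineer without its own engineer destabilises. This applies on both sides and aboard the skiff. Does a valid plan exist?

Following every safe sequence of crossings from the start, the most of the 8 that can be at the island as the skiff arrives there on crossings 1, 3, 5 is 2, 3, 4 respectively; the best ever achieved is 4 of 8.
From crossing 7 on, no configuration arises that was not already reachable earlier: only 44 distinct safe configurations (who is on which side, and where the skiff is) can ever be reached, none of them has everyone across, and every continuation just revisits them. So no valid plan exists.

No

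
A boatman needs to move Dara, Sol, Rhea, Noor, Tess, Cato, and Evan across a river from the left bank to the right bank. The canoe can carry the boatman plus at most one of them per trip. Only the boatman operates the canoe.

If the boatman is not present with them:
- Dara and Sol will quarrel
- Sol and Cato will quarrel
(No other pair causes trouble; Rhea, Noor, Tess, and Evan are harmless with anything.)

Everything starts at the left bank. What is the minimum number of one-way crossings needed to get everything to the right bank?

Counting alone: the boatman can take at most 1 across per trip to the right bank, so moving all 7 needs at least 7 loaded trips out, with a return between consecutive ones — at least 13 crossings.
The safety rule pushes this higher. Following every safe sequence of crossings, the most of the 7 that can be at the right bank as the canoe arrives there on crossing 13 is 6 — never all 7.
So no plan with fewer than 15 crossings exists, and this one achieves 15:
1. Boatman goes to the right bank with Sol.
2. Boatman goes back to the left bank alone.
3. Boatman goes to the right bank with Dara.
4. Boatman goes back to the left bank with Sol.
5. Boatman goes to the right bank with Cato.
6. Boatman goes back to the left bank alone.
7. Boatman goes to the right bank with Rhea.
8. Boatman goes back to the left bank alone.
9. Boatman goes to the right bank with Noor.
10. Boatman goes back to the left bank alone.
11. Boatman goes to the right bank with Tess.
12. Boatman goes back to the left bank alone.
13. Boatman goes to the right bank with Evan.
14. Boatman goes back to the left bank alone.
15. Boatman goes to the right bank with Sol.

15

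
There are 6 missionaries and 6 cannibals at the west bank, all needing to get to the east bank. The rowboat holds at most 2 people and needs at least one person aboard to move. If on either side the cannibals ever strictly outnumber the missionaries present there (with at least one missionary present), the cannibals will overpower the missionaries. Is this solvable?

Following every safe sequence of crossings from the start, the most of the 12 that can be at the east bank as the rowboat arrives there on crossings 1, 3, 5, 7, 9 is 2, 3, 4, 5, 6 respectively; the best ever achieved is 6 of 12.
From crossing 11 on, no configuration arises that was not already reachable earlier: only 15 distinct safe configurations (who is on which side, and where the rowboat is) can ever be reached, none of them has everyone across, and every continuation just revisits them. They are: 0 missionaries + 0 cannibals across (rowboat back at the start); 0 missionaries + 1 cannibal across (rowboat there); 0 missionaries + 1 cannibal across (rowboat back at the start); 0 missionaries + 2 cannibals across (rowboat there); 0 missionaries + 2 cannibals across (rowboat back at the start); 0 missionaries + 3 cannibals across (rowboat there); 0 missionaries + 3 cannibals across (rowboat back at the start); 0 missionaries + 4 cannibals across (rowboat there); 0 missionaries + 4 cannibals across (rowboat back at the start); 0 missionaries + 5 cannibals across (rowboat there); 0 missionaries + 5 cannibals across (rowboat back at the start); 0 missionaries + 6 cannibals across (rowboat there); 1 missionary + 1 cannibal across (rowboat there); 1 missionary + 1 cannibal across (rowboat back at the start); 2 missionaries + 2 cannibals across (rowboat there). So no valid plan exists.

No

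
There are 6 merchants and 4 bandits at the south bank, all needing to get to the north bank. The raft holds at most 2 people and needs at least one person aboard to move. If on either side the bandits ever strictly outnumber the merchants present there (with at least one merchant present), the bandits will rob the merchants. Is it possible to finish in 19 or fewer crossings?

Yes — this plan uses 17 crossings (≤ 19):
1. 2 bandits → the north bank.  (the south bank: 6M 2B; the north bank: 0M 2B)
2. 1 bandit ← the south bank.  (the south bank: 6M 3B; the north bank: 0M 1B)
3. 2 bandits → the north bank.  (the south bank: 6M 1B; the north bank: 0M 3B)
4. 1 bandit ← the south bank.  (the south bank: 6M 2B; the north bank: 0M 2B)
5. 2 merchants → the north bank.  (the south bank: 4M 2B; the north bank: 2M 2B)
6. 1 bandit ← the south bank.  (the south bank: 4M 3B; the north bank: 2M 1B)
7. 1 merchant and 1 bandit → the north bank.  (the south bank: 3M 2B; the north bank: 3M 2B)
8. 1 bandit ← the south bank.  (the south bank: 3M 3B; the north bank: 3M 1B)
9. 2 bandits → the north bank.  (the south bank: 3M 1B; the north bank: 3M 3B)
10. 1 bandit ← the south bank.  (the south bank: 3M 2B; the north bank: 3M 2B)
11. 1 merchant and 1 bandit → the north bank.  (the south bank: 2M 1B; the north bank: 4M 3B)
12. 1 bandit ← the south bank.  (the south bank: 2M 2B; the north bank: 4M 2B)
13. 2 bandits → the north bank.  (the south bank: 2M 0B; the north bank: 4M 4B)
14. 1 bandit ← the south bank.  (the south bank: 2M 1B; the north bank: 4M 3B)
15. 1 merchant and 1 bandit → the north bank.  (the south bank: 1M 0B; the north bank: 5M 4B)
16. 1 bandit ← the south bank.  (the south bank: 1M 1B; the north bank: 5M 3B)
17. 1 merchant and 1 bandit → the north bank.  (the south bank: 0M 0B; the north bank: 6M 4B)

Yes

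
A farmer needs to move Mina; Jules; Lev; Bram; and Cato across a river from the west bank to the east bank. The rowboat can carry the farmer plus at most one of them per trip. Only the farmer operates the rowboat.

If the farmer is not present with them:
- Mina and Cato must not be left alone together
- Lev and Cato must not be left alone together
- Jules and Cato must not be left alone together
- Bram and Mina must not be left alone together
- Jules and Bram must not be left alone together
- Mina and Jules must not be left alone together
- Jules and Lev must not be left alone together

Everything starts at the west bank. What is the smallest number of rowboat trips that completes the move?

impossible

Whatever the first load, the items left behind include a forbidden pair without the farmer. No opening move is safe, so no plan exists.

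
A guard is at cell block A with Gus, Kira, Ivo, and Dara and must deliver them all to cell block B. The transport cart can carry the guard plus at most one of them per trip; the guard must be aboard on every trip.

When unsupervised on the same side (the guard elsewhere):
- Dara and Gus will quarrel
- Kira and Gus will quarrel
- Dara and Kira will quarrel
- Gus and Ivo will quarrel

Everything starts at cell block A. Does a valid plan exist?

No

Whatever the first load, the items left behind include a forbidden pair without the guard. No opening move is safe, so no plan exists.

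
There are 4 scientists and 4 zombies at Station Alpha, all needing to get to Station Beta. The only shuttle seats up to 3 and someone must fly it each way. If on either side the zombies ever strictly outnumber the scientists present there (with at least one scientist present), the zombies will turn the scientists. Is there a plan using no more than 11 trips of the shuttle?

Yes

Yes — this plan uses 9 crossings (≤ 11):
1. 2 zombies → Station Beta.  (Station Alpha: 4S 2Z; Station Beta: 0S 2Z)
2. 1 zombie ← Station Alpha.  (Station Alpha: 4S 3Z; Station Beta: 0S 1Z)
3. 3 zombies → Station Beta.  (Station Alpha: 4S 0Z; Station Beta: 0S 4Z)
4. 1 zombie ← Station Alpha.  (Station Alpha: 4S 1Z; Station Beta: 0S 3Z)
5. 3 scientists → Station Beta.  (Station Alpha: 1S 1Z; Station Beta: 3S 3Z)
6. 1 scientist and 1 zombie ← Station Alpha.  (Station Alpha: 2S 2Z; Station Beta: 2S 2Z)
7. 2 scientists → Station Beta.  (Station Alpha: 0S 2Z; Station Beta: 4S 2Z)
8. 1 zombie ← Station Alpha.  (Station Alpha: 0S 3Z; Station Beta: 4S 1Z)
9. 3 zombies → Station Beta.  (Station Alpha: 0S 0Z; Station Beta: 4S 4Z)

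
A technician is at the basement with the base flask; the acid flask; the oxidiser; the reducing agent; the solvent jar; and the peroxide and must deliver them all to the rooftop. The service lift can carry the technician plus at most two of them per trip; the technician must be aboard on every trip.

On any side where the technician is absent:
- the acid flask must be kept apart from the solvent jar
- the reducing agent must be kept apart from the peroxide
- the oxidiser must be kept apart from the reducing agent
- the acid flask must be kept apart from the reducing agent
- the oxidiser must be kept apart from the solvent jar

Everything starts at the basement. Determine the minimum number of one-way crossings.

7

Counting alone: the technician can take at most 2 across per trip to the rooftop, so moving all 6 needs at least 3 loaded trips out, with a return between consecutive ones — at least 5 crossings.
The safety rule pushes this higher. Following every safe sequence of crossings, the most of the 6 that can be at the rooftop as the service lift arrives there on crossing 5 is 5 — never all 6.
So no plan with fewer than 7 crossings exists, and this one achieves 7:
1. Technician goes to the rooftop with the reducing agent and the solvent jar.  [the basement: the acid flask, the base flask, the oxidiser, the peroxide | the rooftop: the reducing agent, the solvent jar]
2. Technician goes back to the basement alone.  [the basement: the acid flask, the base flask, the oxidiser, the peroxide | the rooftop: the reducing agent, the solvent jar]
3. Technician goes to the rooftop with the acid flask and the base flask.  [the basement: the oxidiser, the peroxide | the rooftop: the acid flask, the base flask, the reducing agent, the solvent jar]
4. Technician goes back to the basement with the reducing agent and the solvent jar.  [the basement: the oxidiser, the peroxide, the reducing agent, the solvent jar | the rooftop: the acid flask, the base flask]
5. Technician goes to the rooftop with the oxidiser and the peroxide.  [the basement: the reducing agent, the solvent jar | the rooftop: the acid flask, the base flask, the oxidiser, the peroxide]
6. Technician goes back to the basement alone.  [the basement: the reducing agent, the solvent jar | the rooftop: the acid flask, the base flask, the oxidiser, the peroxide]
7. Technician goes to the rooftop with the reducing agent and the solvent jar.  [the basement: — | the rooftop: the acid flask, the base flask, the oxidiser, the peroxide, the reducing agent, the solvent jar]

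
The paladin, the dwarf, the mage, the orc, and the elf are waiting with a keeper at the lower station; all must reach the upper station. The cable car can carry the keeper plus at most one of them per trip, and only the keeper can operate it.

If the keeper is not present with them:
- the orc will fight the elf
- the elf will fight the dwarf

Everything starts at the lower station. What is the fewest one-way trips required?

Counting alone: the keeper can take at most 1 across per trip to the upper station, so moving all 5 needs at least 5 loaded trips out, with a return between consecutive ones — at least 9 crossings.
The safety rule pushes this higher. Following every safe sequence of crossings, the most of the 5 that can be at the upper station as the cable car arrives there on crossing 9 is 4 — never all 5.
So no plan with fewer than 11 crossings exists, and this one achieves 11:
1. Keeper goes to the upper station with the elf.  [the lower station: the dwarf, the mage, the orc, the paladin | the upper station: the elf]
2. Keeper goes back to the lower station alone.  [the lower station: the dwarf, the mage, the orc, the paladin | the upper station: the elf]
3. Keeper goes to the upper station with the paladin.  [the lower station: the dwarf, the mage, the orc | the upper station: the elf, the paladin]
4. Keeper goes back to the lower station alone.  [the lower station: the dwarf, the mage, the orc | the upper station: the elf, the paladin]
5. Keeper goes to the upper station with the dwarf.  [the lower station: the mage, the orc | the upper station: the dwarf, the elf, the paladin]
6. Keeper goes back to the lower station with the elf.  [the lower station: the elf, the mage, the orc | the upper station: the dwarf, the paladin]
7. Keeper goes to the upper station with the orc.  [the lower station: the elf, the mage | the upper station: the dwarf, the orc, the paladin]
8. Keeper goes back to the lower station alone.  [the lower station: the elf, the mage | the upper station: the dwarf, the orc, the paladin]
9. Keeper goes to the upper station with the mage.  [the lower station: the elf | the upper station: the dwarf, the mage, the orc, the paladin]
10. Keeper goes back to the lower station alone.  [the lower station: the elf | the upper station: the dwarf, the mage, the orc, the paladin]
11. Keeper goes to the upper station with the elf.  [the lower station: — | the upper station: the dwarf, the elf, the mage, the orc, the paladin]

11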